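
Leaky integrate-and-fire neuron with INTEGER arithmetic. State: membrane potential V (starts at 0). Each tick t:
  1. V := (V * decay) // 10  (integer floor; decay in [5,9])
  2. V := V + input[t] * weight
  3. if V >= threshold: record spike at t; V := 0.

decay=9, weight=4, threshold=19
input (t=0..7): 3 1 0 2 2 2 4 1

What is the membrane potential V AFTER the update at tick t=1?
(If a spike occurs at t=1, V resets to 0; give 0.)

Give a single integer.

Answer: 14

Derivation:
t=0: input=3 -> V=12
t=1: input=1 -> V=14
t=2: input=0 -> V=12
t=3: input=2 -> V=18
t=4: input=2 -> V=0 FIRE
t=5: input=2 -> V=8
t=6: input=4 -> V=0 FIRE
t=7: input=1 -> V=4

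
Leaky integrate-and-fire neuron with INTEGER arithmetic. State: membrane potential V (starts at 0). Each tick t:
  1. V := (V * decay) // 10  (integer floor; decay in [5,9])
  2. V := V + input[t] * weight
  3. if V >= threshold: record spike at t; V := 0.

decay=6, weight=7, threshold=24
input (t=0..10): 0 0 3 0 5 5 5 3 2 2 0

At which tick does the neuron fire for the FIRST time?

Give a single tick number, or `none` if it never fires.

t=0: input=0 -> V=0
t=1: input=0 -> V=0
t=2: input=3 -> V=21
t=3: input=0 -> V=12
t=4: input=5 -> V=0 FIRE
t=5: input=5 -> V=0 FIRE
t=6: input=5 -> V=0 FIRE
t=7: input=3 -> V=21
t=8: input=2 -> V=0 FIRE
t=9: input=2 -> V=14
t=10: input=0 -> V=8

Answer: 4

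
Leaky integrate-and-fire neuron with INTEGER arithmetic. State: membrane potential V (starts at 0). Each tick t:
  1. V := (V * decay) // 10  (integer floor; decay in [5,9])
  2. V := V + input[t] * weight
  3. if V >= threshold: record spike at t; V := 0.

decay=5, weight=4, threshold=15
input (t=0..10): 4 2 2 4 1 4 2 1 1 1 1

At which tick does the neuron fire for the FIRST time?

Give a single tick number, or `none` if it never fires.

Answer: 0

Derivation:
t=0: input=4 -> V=0 FIRE
t=1: input=2 -> V=8
t=2: input=2 -> V=12
t=3: input=4 -> V=0 FIRE
t=4: input=1 -> V=4
t=5: input=4 -> V=0 FIRE
t=6: input=2 -> V=8
t=7: input=1 -> V=8
t=8: input=1 -> V=8
t=9: input=1 -> V=8
t=10: input=1 -> V=8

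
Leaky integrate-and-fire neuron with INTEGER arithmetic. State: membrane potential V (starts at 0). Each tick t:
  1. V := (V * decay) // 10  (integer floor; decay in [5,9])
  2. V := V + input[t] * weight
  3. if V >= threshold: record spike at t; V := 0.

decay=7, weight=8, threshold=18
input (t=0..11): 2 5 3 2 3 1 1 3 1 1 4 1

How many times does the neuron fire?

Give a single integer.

t=0: input=2 -> V=16
t=1: input=5 -> V=0 FIRE
t=2: input=3 -> V=0 FIRE
t=3: input=2 -> V=16
t=4: input=3 -> V=0 FIRE
t=5: input=1 -> V=8
t=6: input=1 -> V=13
t=7: input=3 -> V=0 FIRE
t=8: input=1 -> V=8
t=9: input=1 -> V=13
t=10: input=4 -> V=0 FIRE
t=11: input=1 -> V=8

Answer: 5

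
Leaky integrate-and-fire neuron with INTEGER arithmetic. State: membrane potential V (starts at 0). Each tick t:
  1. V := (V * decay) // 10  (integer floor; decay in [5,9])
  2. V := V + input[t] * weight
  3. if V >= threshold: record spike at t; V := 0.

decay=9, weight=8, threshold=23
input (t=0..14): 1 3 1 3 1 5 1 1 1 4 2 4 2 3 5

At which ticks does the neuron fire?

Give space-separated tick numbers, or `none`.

Answer: 1 3 5 9 11 13 14

Derivation:
t=0: input=1 -> V=8
t=1: input=3 -> V=0 FIRE
t=2: input=1 -> V=8
t=3: input=3 -> V=0 FIRE
t=4: input=1 -> V=8
t=5: input=5 -> V=0 FIRE
t=6: input=1 -> V=8
t=7: input=1 -> V=15
t=8: input=1 -> V=21
t=9: input=4 -> V=0 FIRE
t=10: input=2 -> V=16
t=11: input=4 -> V=0 FIRE
t=12: input=2 -> V=16
t=13: input=3 -> V=0 FIRE
t=14: input=5 -> V=0 FIRE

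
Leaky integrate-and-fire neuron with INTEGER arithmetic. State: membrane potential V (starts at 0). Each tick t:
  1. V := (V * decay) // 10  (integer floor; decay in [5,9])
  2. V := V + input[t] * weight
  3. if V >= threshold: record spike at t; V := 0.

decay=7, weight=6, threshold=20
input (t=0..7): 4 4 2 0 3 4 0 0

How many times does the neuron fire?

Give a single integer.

t=0: input=4 -> V=0 FIRE
t=1: input=4 -> V=0 FIRE
t=2: input=2 -> V=12
t=3: input=0 -> V=8
t=4: input=3 -> V=0 FIRE
t=5: input=4 -> V=0 FIRE
t=6: input=0 -> V=0
t=7: input=0 -> V=0

Answer: 4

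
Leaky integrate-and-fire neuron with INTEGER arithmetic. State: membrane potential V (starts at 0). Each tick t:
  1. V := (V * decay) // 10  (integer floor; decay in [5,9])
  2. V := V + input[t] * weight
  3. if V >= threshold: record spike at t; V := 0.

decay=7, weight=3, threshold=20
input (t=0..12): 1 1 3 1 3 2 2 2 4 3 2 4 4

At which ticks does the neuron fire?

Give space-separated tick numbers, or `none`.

t=0: input=1 -> V=3
t=1: input=1 -> V=5
t=2: input=3 -> V=12
t=3: input=1 -> V=11
t=4: input=3 -> V=16
t=5: input=2 -> V=17
t=6: input=2 -> V=17
t=7: input=2 -> V=17
t=8: input=4 -> V=0 FIRE
t=9: input=3 -> V=9
t=10: input=2 -> V=12
t=11: input=4 -> V=0 FIRE
t=12: input=4 -> V=12

Answer: 8 11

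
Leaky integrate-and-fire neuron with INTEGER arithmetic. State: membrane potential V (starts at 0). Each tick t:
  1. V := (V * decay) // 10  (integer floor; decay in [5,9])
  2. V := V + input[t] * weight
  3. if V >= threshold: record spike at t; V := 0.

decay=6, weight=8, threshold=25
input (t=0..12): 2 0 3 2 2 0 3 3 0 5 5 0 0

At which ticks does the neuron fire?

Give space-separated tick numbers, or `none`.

Answer: 2 4 7 9 10

Derivation:
t=0: input=2 -> V=16
t=1: input=0 -> V=9
t=2: input=3 -> V=0 FIRE
t=3: input=2 -> V=16
t=4: input=2 -> V=0 FIRE
t=5: input=0 -> V=0
t=6: input=3 -> V=24
t=7: input=3 -> V=0 FIRE
t=8: input=0 -> V=0
t=9: input=5 -> V=0 FIRE
t=10: input=5 -> V=0 FIRE
t=11: input=0 -> V=0
t=12: input=0 -> V=0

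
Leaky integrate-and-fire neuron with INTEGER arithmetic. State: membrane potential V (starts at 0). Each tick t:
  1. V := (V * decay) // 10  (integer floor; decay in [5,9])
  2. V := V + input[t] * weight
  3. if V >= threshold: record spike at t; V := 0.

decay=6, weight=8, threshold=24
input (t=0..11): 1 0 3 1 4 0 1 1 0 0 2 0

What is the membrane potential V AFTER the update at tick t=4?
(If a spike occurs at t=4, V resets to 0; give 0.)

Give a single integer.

Answer: 0

Derivation:
t=0: input=1 -> V=8
t=1: input=0 -> V=4
t=2: input=3 -> V=0 FIRE
t=3: input=1 -> V=8
t=4: input=4 -> V=0 FIRE
t=5: input=0 -> V=0
t=6: input=1 -> V=8
t=7: input=1 -> V=12
t=8: input=0 -> V=7
t=9: input=0 -> V=4
t=10: input=2 -> V=18
t=11: input=0 -> V=10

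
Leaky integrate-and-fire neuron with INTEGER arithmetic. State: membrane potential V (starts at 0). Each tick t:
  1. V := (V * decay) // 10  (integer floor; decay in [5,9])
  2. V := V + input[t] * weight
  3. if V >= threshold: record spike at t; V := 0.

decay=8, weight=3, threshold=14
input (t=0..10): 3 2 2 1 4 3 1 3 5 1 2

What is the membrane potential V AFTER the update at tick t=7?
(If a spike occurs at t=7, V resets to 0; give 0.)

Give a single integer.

t=0: input=3 -> V=9
t=1: input=2 -> V=13
t=2: input=2 -> V=0 FIRE
t=3: input=1 -> V=3
t=4: input=4 -> V=0 FIRE
t=5: input=3 -> V=9
t=6: input=1 -> V=10
t=7: input=3 -> V=0 FIRE
t=8: input=5 -> V=0 FIRE
t=9: input=1 -> V=3
t=10: input=2 -> V=8

Answer: 0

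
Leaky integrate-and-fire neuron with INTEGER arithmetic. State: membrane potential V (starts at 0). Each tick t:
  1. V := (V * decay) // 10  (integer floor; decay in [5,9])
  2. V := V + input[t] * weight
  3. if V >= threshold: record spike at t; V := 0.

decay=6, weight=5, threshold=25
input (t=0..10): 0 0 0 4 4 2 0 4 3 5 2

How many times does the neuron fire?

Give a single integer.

Answer: 3

Derivation:
t=0: input=0 -> V=0
t=1: input=0 -> V=0
t=2: input=0 -> V=0
t=3: input=4 -> V=20
t=4: input=4 -> V=0 FIRE
t=5: input=2 -> V=10
t=6: input=0 -> V=6
t=7: input=4 -> V=23
t=8: input=3 -> V=0 FIRE
t=9: input=5 -> V=0 FIRE
t=10: input=2 -> V=10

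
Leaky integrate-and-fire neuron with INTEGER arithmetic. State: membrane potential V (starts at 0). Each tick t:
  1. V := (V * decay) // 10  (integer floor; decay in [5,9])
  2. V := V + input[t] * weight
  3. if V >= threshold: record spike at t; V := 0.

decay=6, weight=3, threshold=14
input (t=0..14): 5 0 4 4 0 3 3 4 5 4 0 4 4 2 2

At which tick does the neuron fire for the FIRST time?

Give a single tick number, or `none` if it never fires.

t=0: input=5 -> V=0 FIRE
t=1: input=0 -> V=0
t=2: input=4 -> V=12
t=3: input=4 -> V=0 FIRE
t=4: input=0 -> V=0
t=5: input=3 -> V=9
t=6: input=3 -> V=0 FIRE
t=7: input=4 -> V=12
t=8: input=5 -> V=0 FIRE
t=9: input=4 -> V=12
t=10: input=0 -> V=7
t=11: input=4 -> V=0 FIRE
t=12: input=4 -> V=12
t=13: input=2 -> V=13
t=14: input=2 -> V=13

Answer: 0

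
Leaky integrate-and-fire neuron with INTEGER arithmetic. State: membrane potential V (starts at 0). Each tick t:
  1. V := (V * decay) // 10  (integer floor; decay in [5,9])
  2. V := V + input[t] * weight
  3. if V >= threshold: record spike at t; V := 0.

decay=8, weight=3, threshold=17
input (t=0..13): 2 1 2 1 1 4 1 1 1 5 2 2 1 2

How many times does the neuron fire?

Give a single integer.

t=0: input=2 -> V=6
t=1: input=1 -> V=7
t=2: input=2 -> V=11
t=3: input=1 -> V=11
t=4: input=1 -> V=11
t=5: input=4 -> V=0 FIRE
t=6: input=1 -> V=3
t=7: input=1 -> V=5
t=8: input=1 -> V=7
t=9: input=5 -> V=0 FIRE
t=10: input=2 -> V=6
t=11: input=2 -> V=10
t=12: input=1 -> V=11
t=13: input=2 -> V=14

Answer: 2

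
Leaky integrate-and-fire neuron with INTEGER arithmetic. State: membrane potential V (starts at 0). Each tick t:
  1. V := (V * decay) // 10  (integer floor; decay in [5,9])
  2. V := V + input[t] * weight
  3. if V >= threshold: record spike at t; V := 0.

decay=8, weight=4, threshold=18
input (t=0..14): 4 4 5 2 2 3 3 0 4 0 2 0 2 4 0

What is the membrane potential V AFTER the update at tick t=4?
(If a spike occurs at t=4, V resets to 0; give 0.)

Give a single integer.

Answer: 14

Derivation:
t=0: input=4 -> V=16
t=1: input=4 -> V=0 FIRE
t=2: input=5 -> V=0 FIRE
t=3: input=2 -> V=8
t=4: input=2 -> V=14
t=5: input=3 -> V=0 FIRE
t=6: input=3 -> V=12
t=7: input=0 -> V=9
t=8: input=4 -> V=0 FIRE
t=9: input=0 -> V=0
t=10: input=2 -> V=8
t=11: input=0 -> V=6
t=12: input=2 -> V=12
t=13: input=4 -> V=0 FIRE
t=14: input=0 -> V=0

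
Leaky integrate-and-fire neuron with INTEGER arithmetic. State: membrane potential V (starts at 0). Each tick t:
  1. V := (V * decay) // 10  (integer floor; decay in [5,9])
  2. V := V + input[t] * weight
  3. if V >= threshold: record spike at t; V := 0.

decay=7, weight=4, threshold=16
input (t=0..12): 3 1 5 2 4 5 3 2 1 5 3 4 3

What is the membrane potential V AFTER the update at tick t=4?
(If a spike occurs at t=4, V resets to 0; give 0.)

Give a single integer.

t=0: input=3 -> V=12
t=1: input=1 -> V=12
t=2: input=5 -> V=0 FIRE
t=3: input=2 -> V=8
t=4: input=4 -> V=0 FIRE
t=5: input=5 -> V=0 FIRE
t=6: input=3 -> V=12
t=7: input=2 -> V=0 FIRE
t=8: input=1 -> V=4
t=9: input=5 -> V=0 FIRE
t=10: input=3 -> V=12
t=11: input=4 -> V=0 FIRE
t=12: input=3 -> V=12

Answer: 0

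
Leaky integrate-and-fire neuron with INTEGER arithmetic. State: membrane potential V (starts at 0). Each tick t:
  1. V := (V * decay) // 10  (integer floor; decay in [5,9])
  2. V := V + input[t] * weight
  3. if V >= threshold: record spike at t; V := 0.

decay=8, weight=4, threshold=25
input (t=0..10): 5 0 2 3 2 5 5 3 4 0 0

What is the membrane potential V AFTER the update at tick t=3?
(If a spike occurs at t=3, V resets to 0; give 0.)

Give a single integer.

Answer: 0

Derivation:
t=0: input=5 -> V=20
t=1: input=0 -> V=16
t=2: input=2 -> V=20
t=3: input=3 -> V=0 FIRE
t=4: input=2 -> V=8
t=5: input=5 -> V=0 FIRE
t=6: input=5 -> V=20
t=7: input=3 -> V=0 FIRE
t=8: input=4 -> V=16
t=9: input=0 -> V=12
t=10: input=0 -> V=9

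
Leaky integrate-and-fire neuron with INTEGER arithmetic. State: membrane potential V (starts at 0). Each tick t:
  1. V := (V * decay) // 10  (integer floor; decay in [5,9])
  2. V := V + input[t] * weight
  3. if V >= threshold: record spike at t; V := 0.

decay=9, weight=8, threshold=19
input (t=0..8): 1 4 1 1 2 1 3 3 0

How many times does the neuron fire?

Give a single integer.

t=0: input=1 -> V=8
t=1: input=4 -> V=0 FIRE
t=2: input=1 -> V=8
t=3: input=1 -> V=15
t=4: input=2 -> V=0 FIRE
t=5: input=1 -> V=8
t=6: input=3 -> V=0 FIRE
t=7: input=3 -> V=0 FIRE
t=8: input=0 -> V=0

Answer: 4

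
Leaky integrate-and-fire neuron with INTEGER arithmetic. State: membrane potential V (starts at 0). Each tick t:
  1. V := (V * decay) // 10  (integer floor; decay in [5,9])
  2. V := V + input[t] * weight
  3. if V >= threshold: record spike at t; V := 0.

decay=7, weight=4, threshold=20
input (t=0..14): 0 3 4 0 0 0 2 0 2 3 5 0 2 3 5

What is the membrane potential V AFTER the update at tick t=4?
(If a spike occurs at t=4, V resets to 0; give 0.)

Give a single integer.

Answer: 0

Derivation:
t=0: input=0 -> V=0
t=1: input=3 -> V=12
t=2: input=4 -> V=0 FIRE
t=3: input=0 -> V=0
t=4: input=0 -> V=0
t=5: input=0 -> V=0
t=6: input=2 -> V=8
t=7: input=0 -> V=5
t=8: input=2 -> V=11
t=9: input=3 -> V=19
t=10: input=5 -> V=0 FIRE
t=11: input=0 -> V=0
t=12: input=2 -> V=8
t=13: input=3 -> V=17
t=14: input=5 -> V=0 FIRE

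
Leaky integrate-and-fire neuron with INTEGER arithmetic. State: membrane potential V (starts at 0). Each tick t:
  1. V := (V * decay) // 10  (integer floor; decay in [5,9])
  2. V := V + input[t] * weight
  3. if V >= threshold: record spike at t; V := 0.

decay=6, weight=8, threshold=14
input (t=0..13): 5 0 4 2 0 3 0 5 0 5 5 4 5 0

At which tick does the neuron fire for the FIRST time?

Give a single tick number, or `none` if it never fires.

t=0: input=5 -> V=0 FIRE
t=1: input=0 -> V=0
t=2: input=4 -> V=0 FIRE
t=3: input=2 -> V=0 FIRE
t=4: input=0 -> V=0
t=5: input=3 -> V=0 FIRE
t=6: input=0 -> V=0
t=7: input=5 -> V=0 FIRE
t=8: input=0 -> V=0
t=9: input=5 -> V=0 FIRE
t=10: input=5 -> V=0 FIRE
t=11: input=4 -> V=0 FIRE
t=12: input=5 -> V=0 FIRE
t=13: input=0 -> V=0

Answer: 0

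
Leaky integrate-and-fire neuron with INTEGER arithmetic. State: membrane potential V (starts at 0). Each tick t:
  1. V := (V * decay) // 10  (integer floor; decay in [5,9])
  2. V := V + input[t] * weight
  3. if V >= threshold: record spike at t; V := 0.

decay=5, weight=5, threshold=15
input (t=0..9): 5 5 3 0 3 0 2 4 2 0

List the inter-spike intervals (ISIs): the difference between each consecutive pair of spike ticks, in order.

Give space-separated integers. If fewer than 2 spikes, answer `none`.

t=0: input=5 -> V=0 FIRE
t=1: input=5 -> V=0 FIRE
t=2: input=3 -> V=0 FIRE
t=3: input=0 -> V=0
t=4: input=3 -> V=0 FIRE
t=5: input=0 -> V=0
t=6: input=2 -> V=10
t=7: input=4 -> V=0 FIRE
t=8: input=2 -> V=10
t=9: input=0 -> V=5

Answer: 1 1 2 3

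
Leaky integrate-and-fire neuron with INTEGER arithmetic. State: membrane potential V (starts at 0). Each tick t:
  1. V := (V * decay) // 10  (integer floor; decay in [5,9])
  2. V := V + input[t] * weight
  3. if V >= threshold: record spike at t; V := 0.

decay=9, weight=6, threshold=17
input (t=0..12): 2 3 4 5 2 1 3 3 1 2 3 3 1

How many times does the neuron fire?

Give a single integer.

t=0: input=2 -> V=12
t=1: input=3 -> V=0 FIRE
t=2: input=4 -> V=0 FIRE
t=3: input=5 -> V=0 FIRE
t=4: input=2 -> V=12
t=5: input=1 -> V=16
t=6: input=3 -> V=0 FIRE
t=7: input=3 -> V=0 FIRE
t=8: input=1 -> V=6
t=9: input=2 -> V=0 FIRE
t=10: input=3 -> V=0 FIRE
t=11: input=3 -> V=0 FIRE
t=12: input=1 -> V=6

Answer: 8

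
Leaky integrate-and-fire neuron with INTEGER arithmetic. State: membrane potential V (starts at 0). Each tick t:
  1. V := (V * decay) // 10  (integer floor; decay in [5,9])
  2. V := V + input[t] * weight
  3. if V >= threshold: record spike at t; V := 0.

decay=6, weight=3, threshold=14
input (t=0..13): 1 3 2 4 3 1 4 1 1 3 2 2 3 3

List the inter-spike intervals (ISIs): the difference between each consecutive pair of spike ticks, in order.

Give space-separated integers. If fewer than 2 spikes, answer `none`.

t=0: input=1 -> V=3
t=1: input=3 -> V=10
t=2: input=2 -> V=12
t=3: input=4 -> V=0 FIRE
t=4: input=3 -> V=9
t=5: input=1 -> V=8
t=6: input=4 -> V=0 FIRE
t=7: input=1 -> V=3
t=8: input=1 -> V=4
t=9: input=3 -> V=11
t=10: input=2 -> V=12
t=11: input=2 -> V=13
t=12: input=3 -> V=0 FIRE
t=13: input=3 -> V=9

Answer: 3 6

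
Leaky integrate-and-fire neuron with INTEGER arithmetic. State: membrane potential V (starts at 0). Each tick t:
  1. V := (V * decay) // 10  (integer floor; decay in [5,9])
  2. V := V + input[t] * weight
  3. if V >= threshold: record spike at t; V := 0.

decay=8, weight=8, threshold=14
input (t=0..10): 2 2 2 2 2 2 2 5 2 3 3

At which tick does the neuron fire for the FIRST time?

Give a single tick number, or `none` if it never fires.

t=0: input=2 -> V=0 FIRE
t=1: input=2 -> V=0 FIRE
t=2: input=2 -> V=0 FIRE
t=3: input=2 -> V=0 FIRE
t=4: input=2 -> V=0 FIRE
t=5: input=2 -> V=0 FIRE
t=6: input=2 -> V=0 FIRE
t=7: input=5 -> V=0 FIRE
t=8: input=2 -> V=0 FIRE
t=9: input=3 -> V=0 FIRE
t=10: input=3 -> V=0 FIRE

Answer: 0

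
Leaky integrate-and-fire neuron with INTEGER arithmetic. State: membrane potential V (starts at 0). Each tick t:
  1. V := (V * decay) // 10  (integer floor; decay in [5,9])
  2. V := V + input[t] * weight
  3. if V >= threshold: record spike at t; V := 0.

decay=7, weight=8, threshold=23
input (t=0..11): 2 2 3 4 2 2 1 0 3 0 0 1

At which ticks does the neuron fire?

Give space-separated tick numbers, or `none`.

t=0: input=2 -> V=16
t=1: input=2 -> V=0 FIRE
t=2: input=3 -> V=0 FIRE
t=3: input=4 -> V=0 FIRE
t=4: input=2 -> V=16
t=5: input=2 -> V=0 FIRE
t=6: input=1 -> V=8
t=7: input=0 -> V=5
t=8: input=3 -> V=0 FIRE
t=9: input=0 -> V=0
t=10: input=0 -> V=0
t=11: input=1 -> V=8

Answer: 1 2 3 5 8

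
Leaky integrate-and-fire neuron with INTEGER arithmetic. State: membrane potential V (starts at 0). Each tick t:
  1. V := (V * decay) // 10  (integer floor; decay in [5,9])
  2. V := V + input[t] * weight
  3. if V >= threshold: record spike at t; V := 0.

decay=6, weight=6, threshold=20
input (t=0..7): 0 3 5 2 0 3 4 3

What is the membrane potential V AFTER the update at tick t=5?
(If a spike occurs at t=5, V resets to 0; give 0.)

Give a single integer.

t=0: input=0 -> V=0
t=1: input=3 -> V=18
t=2: input=5 -> V=0 FIRE
t=3: input=2 -> V=12
t=4: input=0 -> V=7
t=5: input=3 -> V=0 FIRE
t=6: input=4 -> V=0 FIRE
t=7: input=3 -> V=18

Answer: 0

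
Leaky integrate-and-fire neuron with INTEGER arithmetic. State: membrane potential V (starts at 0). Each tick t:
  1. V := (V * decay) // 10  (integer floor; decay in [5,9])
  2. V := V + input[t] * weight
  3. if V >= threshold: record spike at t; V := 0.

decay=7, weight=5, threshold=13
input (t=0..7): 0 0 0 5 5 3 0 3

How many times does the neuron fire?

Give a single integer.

Answer: 4

Derivation:
t=0: input=0 -> V=0
t=1: input=0 -> V=0
t=2: input=0 -> V=0
t=3: input=5 -> V=0 FIRE
t=4: input=5 -> V=0 FIRE
t=5: input=3 -> V=0 FIRE
t=6: input=0 -> V=0
t=7: input=3 -> V=0 FIRE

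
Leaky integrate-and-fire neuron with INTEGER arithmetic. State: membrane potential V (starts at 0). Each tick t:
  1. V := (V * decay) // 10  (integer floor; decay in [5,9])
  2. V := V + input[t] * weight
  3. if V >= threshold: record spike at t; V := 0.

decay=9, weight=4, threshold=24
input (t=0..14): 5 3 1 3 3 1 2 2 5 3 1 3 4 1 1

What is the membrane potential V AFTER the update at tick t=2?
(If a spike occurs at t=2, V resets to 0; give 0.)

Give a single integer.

Answer: 4

Derivation:
t=0: input=5 -> V=20
t=1: input=3 -> V=0 FIRE
t=2: input=1 -> V=4
t=3: input=3 -> V=15
t=4: input=3 -> V=0 FIRE
t=5: input=1 -> V=4
t=6: input=2 -> V=11
t=7: input=2 -> V=17
t=8: input=5 -> V=0 FIRE
t=9: input=3 -> V=12
t=10: input=1 -> V=14
t=11: input=3 -> V=0 FIRE
t=12: input=4 -> V=16
t=13: input=1 -> V=18
t=14: input=1 -> V=20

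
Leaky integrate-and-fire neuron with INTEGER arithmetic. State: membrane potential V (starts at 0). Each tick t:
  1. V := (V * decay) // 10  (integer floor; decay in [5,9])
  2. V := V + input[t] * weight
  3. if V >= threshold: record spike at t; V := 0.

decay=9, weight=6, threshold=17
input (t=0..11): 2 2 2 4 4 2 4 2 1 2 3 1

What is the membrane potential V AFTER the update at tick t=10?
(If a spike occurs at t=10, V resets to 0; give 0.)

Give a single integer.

Answer: 0

Derivation:
t=0: input=2 -> V=12
t=1: input=2 -> V=0 FIRE
t=2: input=2 -> V=12
t=3: input=4 -> V=0 FIRE
t=4: input=4 -> V=0 FIRE
t=5: input=2 -> V=12
t=6: input=4 -> V=0 FIRE
t=7: input=2 -> V=12
t=8: input=1 -> V=16
t=9: input=2 -> V=0 FIRE
t=10: input=3 -> V=0 FIRE
t=11: input=1 -> V=6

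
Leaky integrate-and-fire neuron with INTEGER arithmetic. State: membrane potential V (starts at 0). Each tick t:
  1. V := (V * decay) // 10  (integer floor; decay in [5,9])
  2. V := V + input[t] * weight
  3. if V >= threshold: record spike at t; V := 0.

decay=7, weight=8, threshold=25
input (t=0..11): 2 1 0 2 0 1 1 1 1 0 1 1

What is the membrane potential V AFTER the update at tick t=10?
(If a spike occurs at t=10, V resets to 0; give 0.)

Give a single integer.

Answer: 17

Derivation:
t=0: input=2 -> V=16
t=1: input=1 -> V=19
t=2: input=0 -> V=13
t=3: input=2 -> V=0 FIRE
t=4: input=0 -> V=0
t=5: input=1 -> V=8
t=6: input=1 -> V=13
t=7: input=1 -> V=17
t=8: input=1 -> V=19
t=9: input=0 -> V=13
t=10: input=1 -> V=17
t=11: input=1 -> V=19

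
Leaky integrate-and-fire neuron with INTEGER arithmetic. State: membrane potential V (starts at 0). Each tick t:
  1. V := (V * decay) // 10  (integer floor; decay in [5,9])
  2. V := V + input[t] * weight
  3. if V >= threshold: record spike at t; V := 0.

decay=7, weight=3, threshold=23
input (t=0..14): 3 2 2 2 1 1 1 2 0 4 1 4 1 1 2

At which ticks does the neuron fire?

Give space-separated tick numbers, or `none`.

t=0: input=3 -> V=9
t=1: input=2 -> V=12
t=2: input=2 -> V=14
t=3: input=2 -> V=15
t=4: input=1 -> V=13
t=5: input=1 -> V=12
t=6: input=1 -> V=11
t=7: input=2 -> V=13
t=8: input=0 -> V=9
t=9: input=4 -> V=18
t=10: input=1 -> V=15
t=11: input=4 -> V=22
t=12: input=1 -> V=18
t=13: input=1 -> V=15
t=14: input=2 -> V=16

Answer: none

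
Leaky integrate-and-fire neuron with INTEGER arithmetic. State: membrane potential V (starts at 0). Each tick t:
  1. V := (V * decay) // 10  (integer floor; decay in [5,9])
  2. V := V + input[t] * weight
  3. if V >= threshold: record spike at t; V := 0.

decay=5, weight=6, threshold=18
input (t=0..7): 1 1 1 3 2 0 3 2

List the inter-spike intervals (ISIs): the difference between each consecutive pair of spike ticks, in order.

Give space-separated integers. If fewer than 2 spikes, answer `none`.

Answer: 3

Derivation:
t=0: input=1 -> V=6
t=1: input=1 -> V=9
t=2: input=1 -> V=10
t=3: input=3 -> V=0 FIRE
t=4: input=2 -> V=12
t=5: input=0 -> V=6
t=6: input=3 -> V=0 FIRE
t=7: input=2 -> V=12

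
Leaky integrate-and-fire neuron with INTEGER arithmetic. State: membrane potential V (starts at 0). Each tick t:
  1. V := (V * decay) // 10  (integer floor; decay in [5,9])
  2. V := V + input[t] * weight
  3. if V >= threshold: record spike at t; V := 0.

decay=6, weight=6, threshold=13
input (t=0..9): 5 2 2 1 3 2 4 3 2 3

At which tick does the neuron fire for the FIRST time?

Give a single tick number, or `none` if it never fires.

t=0: input=5 -> V=0 FIRE
t=1: input=2 -> V=12
t=2: input=2 -> V=0 FIRE
t=3: input=1 -> V=6
t=4: input=3 -> V=0 FIRE
t=5: input=2 -> V=12
t=6: input=4 -> V=0 FIRE
t=7: input=3 -> V=0 FIRE
t=8: input=2 -> V=12
t=9: input=3 -> V=0 FIRE

Answer: 0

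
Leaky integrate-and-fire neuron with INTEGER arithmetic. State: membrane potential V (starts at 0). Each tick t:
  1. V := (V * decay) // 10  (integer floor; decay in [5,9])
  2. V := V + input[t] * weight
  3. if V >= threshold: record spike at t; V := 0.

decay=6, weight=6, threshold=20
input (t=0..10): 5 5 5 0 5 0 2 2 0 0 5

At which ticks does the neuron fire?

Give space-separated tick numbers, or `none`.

Answer: 0 1 2 4 10

Derivation:
t=0: input=5 -> V=0 FIRE
t=1: input=5 -> V=0 FIRE
t=2: input=5 -> V=0 FIRE
t=3: input=0 -> V=0
t=4: input=5 -> V=0 FIRE
t=5: input=0 -> V=0
t=6: input=2 -> V=12
t=7: input=2 -> V=19
t=8: input=0 -> V=11
t=9: input=0 -> V=6
t=10: input=5 -> V=0 FIRE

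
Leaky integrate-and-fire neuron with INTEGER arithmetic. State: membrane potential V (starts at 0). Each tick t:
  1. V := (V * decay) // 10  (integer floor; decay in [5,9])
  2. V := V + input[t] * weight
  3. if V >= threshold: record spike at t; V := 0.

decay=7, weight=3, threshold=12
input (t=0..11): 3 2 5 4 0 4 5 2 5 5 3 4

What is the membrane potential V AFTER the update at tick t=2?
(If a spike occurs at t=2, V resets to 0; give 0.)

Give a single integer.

t=0: input=3 -> V=9
t=1: input=2 -> V=0 FIRE
t=2: input=5 -> V=0 FIRE
t=3: input=4 -> V=0 FIRE
t=4: input=0 -> V=0
t=5: input=4 -> V=0 FIRE
t=6: input=5 -> V=0 FIRE
t=7: input=2 -> V=6
t=8: input=5 -> V=0 FIRE
t=9: input=5 -> V=0 FIRE
t=10: input=3 -> V=9
t=11: input=4 -> V=0 FIRE

Answer: 0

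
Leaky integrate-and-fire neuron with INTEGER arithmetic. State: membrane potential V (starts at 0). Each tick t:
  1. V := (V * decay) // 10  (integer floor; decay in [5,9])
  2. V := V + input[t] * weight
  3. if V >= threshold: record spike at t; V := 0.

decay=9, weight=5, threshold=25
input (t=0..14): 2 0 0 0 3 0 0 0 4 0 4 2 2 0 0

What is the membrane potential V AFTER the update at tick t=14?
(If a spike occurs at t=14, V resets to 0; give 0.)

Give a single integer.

Answer: 8

Derivation:
t=0: input=2 -> V=10
t=1: input=0 -> V=9
t=2: input=0 -> V=8
t=3: input=0 -> V=7
t=4: input=3 -> V=21
t=5: input=0 -> V=18
t=6: input=0 -> V=16
t=7: input=0 -> V=14
t=8: input=4 -> V=0 FIRE
t=9: input=0 -> V=0
t=10: input=4 -> V=20
t=11: input=2 -> V=0 FIRE
t=12: input=2 -> V=10
t=13: input=0 -> V=9
t=14: input=0 -> V=8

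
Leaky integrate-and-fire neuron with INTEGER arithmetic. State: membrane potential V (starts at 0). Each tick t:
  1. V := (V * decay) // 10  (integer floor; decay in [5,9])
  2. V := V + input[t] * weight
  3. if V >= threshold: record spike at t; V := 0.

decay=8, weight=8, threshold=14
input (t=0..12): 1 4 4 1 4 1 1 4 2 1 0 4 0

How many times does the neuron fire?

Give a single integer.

Answer: 7

Derivation:
t=0: input=1 -> V=8
t=1: input=4 -> V=0 FIRE
t=2: input=4 -> V=0 FIRE
t=3: input=1 -> V=8
t=4: input=4 -> V=0 FIRE
t=5: input=1 -> V=8
t=6: input=1 -> V=0 FIRE
t=7: input=4 -> V=0 FIRE
t=8: input=2 -> V=0 FIRE
t=9: input=1 -> V=8
t=10: input=0 -> V=6
t=11: input=4 -> V=0 FIRE
t=12: input=0 -> V=0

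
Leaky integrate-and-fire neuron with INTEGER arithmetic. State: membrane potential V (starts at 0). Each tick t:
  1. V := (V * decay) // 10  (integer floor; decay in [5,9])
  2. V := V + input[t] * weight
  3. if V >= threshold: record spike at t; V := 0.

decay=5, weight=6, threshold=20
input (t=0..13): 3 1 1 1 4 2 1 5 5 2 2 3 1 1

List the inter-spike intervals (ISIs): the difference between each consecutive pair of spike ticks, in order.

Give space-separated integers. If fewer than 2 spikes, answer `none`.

t=0: input=3 -> V=18
t=1: input=1 -> V=15
t=2: input=1 -> V=13
t=3: input=1 -> V=12
t=4: input=4 -> V=0 FIRE
t=5: input=2 -> V=12
t=6: input=1 -> V=12
t=7: input=5 -> V=0 FIRE
t=8: input=5 -> V=0 FIRE
t=9: input=2 -> V=12
t=10: input=2 -> V=18
t=11: input=3 -> V=0 FIRE
t=12: input=1 -> V=6
t=13: input=1 -> V=9

Answer: 3 1 3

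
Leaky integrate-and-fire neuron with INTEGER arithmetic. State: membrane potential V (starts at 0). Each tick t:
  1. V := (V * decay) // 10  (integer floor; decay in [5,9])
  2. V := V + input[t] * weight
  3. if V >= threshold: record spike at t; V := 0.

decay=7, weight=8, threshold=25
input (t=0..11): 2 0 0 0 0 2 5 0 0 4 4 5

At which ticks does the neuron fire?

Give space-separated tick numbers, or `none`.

Answer: 6 9 10 11

Derivation:
t=0: input=2 -> V=16
t=1: input=0 -> V=11
t=2: input=0 -> V=7
t=3: input=0 -> V=4
t=4: input=0 -> V=2
t=5: input=2 -> V=17
t=6: input=5 -> V=0 FIRE
t=7: input=0 -> V=0
t=8: input=0 -> V=0
t=9: input=4 -> V=0 FIRE
t=10: input=4 -> V=0 FIRE
t=11: input=5 -> V=0 FIRE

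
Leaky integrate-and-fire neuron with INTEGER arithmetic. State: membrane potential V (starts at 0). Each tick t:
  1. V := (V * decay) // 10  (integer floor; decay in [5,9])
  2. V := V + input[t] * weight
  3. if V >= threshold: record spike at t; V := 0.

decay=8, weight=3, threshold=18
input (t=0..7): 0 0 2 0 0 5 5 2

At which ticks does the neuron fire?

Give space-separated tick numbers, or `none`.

t=0: input=0 -> V=0
t=1: input=0 -> V=0
t=2: input=2 -> V=6
t=3: input=0 -> V=4
t=4: input=0 -> V=3
t=5: input=5 -> V=17
t=6: input=5 -> V=0 FIRE
t=7: input=2 -> V=6

Answer: 6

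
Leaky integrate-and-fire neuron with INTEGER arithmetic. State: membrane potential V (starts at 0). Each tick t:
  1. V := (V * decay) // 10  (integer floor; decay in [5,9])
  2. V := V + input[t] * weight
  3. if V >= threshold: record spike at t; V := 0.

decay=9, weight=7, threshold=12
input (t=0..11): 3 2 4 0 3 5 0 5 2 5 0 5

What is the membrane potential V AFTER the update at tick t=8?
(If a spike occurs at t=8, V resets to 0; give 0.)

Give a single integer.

Answer: 0

Derivation:
t=0: input=3 -> V=0 FIRE
t=1: input=2 -> V=0 FIRE
t=2: input=4 -> V=0 FIRE
t=3: input=0 -> V=0
t=4: input=3 -> V=0 FIRE
t=5: input=5 -> V=0 FIRE
t=6: input=0 -> V=0
t=7: input=5 -> V=0 FIRE
t=8: input=2 -> V=0 FIRE
t=9: input=5 -> V=0 FIRE
t=10: input=0 -> V=0
t=11: input=5 -> V=0 FIRE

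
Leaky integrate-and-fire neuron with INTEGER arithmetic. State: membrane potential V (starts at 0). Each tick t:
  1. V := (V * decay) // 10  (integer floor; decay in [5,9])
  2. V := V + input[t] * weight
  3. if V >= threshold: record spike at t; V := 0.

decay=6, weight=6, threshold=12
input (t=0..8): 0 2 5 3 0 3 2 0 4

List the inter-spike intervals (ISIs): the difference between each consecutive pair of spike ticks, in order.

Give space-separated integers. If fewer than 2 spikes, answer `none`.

t=0: input=0 -> V=0
t=1: input=2 -> V=0 FIRE
t=2: input=5 -> V=0 FIRE
t=3: input=3 -> V=0 FIRE
t=4: input=0 -> V=0
t=5: input=3 -> V=0 FIRE
t=6: input=2 -> V=0 FIRE
t=7: input=0 -> V=0
t=8: input=4 -> V=0 FIRE

Answer: 1 1 2 1 2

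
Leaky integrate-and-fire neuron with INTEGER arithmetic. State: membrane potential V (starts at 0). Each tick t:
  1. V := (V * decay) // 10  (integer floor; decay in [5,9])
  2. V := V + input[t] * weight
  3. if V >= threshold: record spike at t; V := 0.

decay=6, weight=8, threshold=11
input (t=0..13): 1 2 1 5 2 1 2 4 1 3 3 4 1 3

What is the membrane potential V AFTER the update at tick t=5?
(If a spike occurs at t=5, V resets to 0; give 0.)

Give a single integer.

t=0: input=1 -> V=8
t=1: input=2 -> V=0 FIRE
t=2: input=1 -> V=8
t=3: input=5 -> V=0 FIRE
t=4: input=2 -> V=0 FIRE
t=5: input=1 -> V=8
t=6: input=2 -> V=0 FIRE
t=7: input=4 -> V=0 FIRE
t=8: input=1 -> V=8
t=9: input=3 -> V=0 FIRE
t=10: input=3 -> V=0 FIRE
t=11: input=4 -> V=0 FIRE
t=12: input=1 -> V=8
t=13: input=3 -> V=0 FIRE

Answer: 8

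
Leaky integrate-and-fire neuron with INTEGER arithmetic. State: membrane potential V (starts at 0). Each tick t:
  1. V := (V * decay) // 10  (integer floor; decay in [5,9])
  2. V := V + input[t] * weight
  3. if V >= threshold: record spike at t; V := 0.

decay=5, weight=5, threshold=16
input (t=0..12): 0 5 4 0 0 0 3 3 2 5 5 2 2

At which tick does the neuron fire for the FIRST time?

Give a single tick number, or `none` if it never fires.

t=0: input=0 -> V=0
t=1: input=5 -> V=0 FIRE
t=2: input=4 -> V=0 FIRE
t=3: input=0 -> V=0
t=4: input=0 -> V=0
t=5: input=0 -> V=0
t=6: input=3 -> V=15
t=7: input=3 -> V=0 FIRE
t=8: input=2 -> V=10
t=9: input=5 -> V=0 FIRE
t=10: input=5 -> V=0 FIRE
t=11: input=2 -> V=10
t=12: input=2 -> V=15

Answer: 1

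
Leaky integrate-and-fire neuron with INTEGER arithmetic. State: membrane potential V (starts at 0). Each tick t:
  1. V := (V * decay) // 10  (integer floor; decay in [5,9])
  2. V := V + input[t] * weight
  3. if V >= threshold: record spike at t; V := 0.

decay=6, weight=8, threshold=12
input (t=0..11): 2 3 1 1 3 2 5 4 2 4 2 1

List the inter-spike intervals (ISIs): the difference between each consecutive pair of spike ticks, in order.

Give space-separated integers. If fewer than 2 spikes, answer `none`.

t=0: input=2 -> V=0 FIRE
t=1: input=3 -> V=0 FIRE
t=2: input=1 -> V=8
t=3: input=1 -> V=0 FIRE
t=4: input=3 -> V=0 FIRE
t=5: input=2 -> V=0 FIRE
t=6: input=5 -> V=0 FIRE
t=7: input=4 -> V=0 FIRE
t=8: input=2 -> V=0 FIRE
t=9: input=4 -> V=0 FIRE
t=10: input=2 -> V=0 FIRE
t=11: input=1 -> V=8

Answer: 1 2 1 1 1 1 1 1 1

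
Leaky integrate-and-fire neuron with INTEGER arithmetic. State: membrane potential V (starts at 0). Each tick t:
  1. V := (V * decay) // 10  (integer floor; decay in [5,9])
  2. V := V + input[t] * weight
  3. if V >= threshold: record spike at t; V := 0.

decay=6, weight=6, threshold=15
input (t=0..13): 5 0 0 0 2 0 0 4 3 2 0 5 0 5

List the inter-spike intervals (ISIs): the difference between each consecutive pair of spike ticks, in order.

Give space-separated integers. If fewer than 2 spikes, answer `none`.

t=0: input=5 -> V=0 FIRE
t=1: input=0 -> V=0
t=2: input=0 -> V=0
t=3: input=0 -> V=0
t=4: input=2 -> V=12
t=5: input=0 -> V=7
t=6: input=0 -> V=4
t=7: input=4 -> V=0 FIRE
t=8: input=3 -> V=0 FIRE
t=9: input=2 -> V=12
t=10: input=0 -> V=7
t=11: input=5 -> V=0 FIRE
t=12: input=0 -> V=0
t=13: input=5 -> V=0 FIRE

Answer: 7 1 3 2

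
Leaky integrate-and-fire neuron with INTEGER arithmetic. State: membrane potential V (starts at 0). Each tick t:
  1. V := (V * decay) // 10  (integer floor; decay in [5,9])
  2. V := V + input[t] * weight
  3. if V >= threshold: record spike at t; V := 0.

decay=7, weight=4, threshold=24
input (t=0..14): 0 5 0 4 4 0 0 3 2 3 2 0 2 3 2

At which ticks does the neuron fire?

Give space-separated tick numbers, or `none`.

t=0: input=0 -> V=0
t=1: input=5 -> V=20
t=2: input=0 -> V=14
t=3: input=4 -> V=0 FIRE
t=4: input=4 -> V=16
t=5: input=0 -> V=11
t=6: input=0 -> V=7
t=7: input=3 -> V=16
t=8: input=2 -> V=19
t=9: input=3 -> V=0 FIRE
t=10: input=2 -> V=8
t=11: input=0 -> V=5
t=12: input=2 -> V=11
t=13: input=3 -> V=19
t=14: input=2 -> V=21

Answer: 3 9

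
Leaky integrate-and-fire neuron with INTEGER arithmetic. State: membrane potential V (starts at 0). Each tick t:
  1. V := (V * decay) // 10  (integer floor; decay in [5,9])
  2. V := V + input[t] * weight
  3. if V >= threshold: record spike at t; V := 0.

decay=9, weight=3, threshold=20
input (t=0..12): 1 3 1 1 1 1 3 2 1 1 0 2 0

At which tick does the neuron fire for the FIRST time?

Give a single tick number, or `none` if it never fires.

Answer: 6

Derivation:
t=0: input=1 -> V=3
t=1: input=3 -> V=11
t=2: input=1 -> V=12
t=3: input=1 -> V=13
t=4: input=1 -> V=14
t=5: input=1 -> V=15
t=6: input=3 -> V=0 FIRE
t=7: input=2 -> V=6
t=8: input=1 -> V=8
t=9: input=1 -> V=10
t=10: input=0 -> V=9
t=11: input=2 -> V=14
t=12: input=0 -> V=12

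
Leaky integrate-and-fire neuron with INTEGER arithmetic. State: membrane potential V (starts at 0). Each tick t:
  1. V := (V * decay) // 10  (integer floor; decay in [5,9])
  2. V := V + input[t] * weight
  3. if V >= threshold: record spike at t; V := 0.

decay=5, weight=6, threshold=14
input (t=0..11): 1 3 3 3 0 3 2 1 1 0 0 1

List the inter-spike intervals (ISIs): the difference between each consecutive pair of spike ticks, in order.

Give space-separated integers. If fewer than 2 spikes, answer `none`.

t=0: input=1 -> V=6
t=1: input=3 -> V=0 FIRE
t=2: input=3 -> V=0 FIRE
t=3: input=3 -> V=0 FIRE
t=4: input=0 -> V=0
t=5: input=3 -> V=0 FIRE
t=6: input=2 -> V=12
t=7: input=1 -> V=12
t=8: input=1 -> V=12
t=9: input=0 -> V=6
t=10: input=0 -> V=3
t=11: input=1 -> V=7

Answer: 1 1 2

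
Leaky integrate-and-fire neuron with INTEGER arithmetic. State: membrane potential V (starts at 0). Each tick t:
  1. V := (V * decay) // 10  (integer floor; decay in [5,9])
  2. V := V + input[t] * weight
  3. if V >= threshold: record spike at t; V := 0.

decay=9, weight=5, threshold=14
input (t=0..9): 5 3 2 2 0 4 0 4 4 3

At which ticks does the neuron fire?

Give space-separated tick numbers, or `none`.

Answer: 0 1 3 5 7 8 9

Derivation:
t=0: input=5 -> V=0 FIRE
t=1: input=3 -> V=0 FIRE
t=2: input=2 -> V=10
t=3: input=2 -> V=0 FIRE
t=4: input=0 -> V=0
t=5: input=4 -> V=0 FIRE
t=6: input=0 -> V=0
t=7: input=4 -> V=0 FIRE
t=8: input=4 -> V=0 FIRE
t=9: input=3 -> V=0 FIRE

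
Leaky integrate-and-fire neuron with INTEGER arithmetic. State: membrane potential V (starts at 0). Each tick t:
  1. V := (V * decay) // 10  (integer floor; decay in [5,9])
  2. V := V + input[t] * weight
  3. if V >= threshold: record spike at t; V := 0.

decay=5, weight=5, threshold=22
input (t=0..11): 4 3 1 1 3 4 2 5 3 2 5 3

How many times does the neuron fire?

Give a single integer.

Answer: 4

Derivation:
t=0: input=4 -> V=20
t=1: input=3 -> V=0 FIRE
t=2: input=1 -> V=5
t=3: input=1 -> V=7
t=4: input=3 -> V=18
t=5: input=4 -> V=0 FIRE
t=6: input=2 -> V=10
t=7: input=5 -> V=0 FIRE
t=8: input=3 -> V=15
t=9: input=2 -> V=17
t=10: input=5 -> V=0 FIRE
t=11: input=3 -> V=15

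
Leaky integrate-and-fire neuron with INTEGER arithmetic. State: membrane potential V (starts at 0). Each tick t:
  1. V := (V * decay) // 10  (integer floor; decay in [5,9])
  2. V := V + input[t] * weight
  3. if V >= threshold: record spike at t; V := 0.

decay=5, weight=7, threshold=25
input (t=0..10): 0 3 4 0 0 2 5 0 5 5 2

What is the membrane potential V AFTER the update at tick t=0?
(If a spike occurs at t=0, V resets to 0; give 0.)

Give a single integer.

t=0: input=0 -> V=0
t=1: input=3 -> V=21
t=2: input=4 -> V=0 FIRE
t=3: input=0 -> V=0
t=4: input=0 -> V=0
t=5: input=2 -> V=14
t=6: input=5 -> V=0 FIRE
t=7: input=0 -> V=0
t=8: input=5 -> V=0 FIRE
t=9: input=5 -> V=0 FIRE
t=10: input=2 -> V=14

Answer: 0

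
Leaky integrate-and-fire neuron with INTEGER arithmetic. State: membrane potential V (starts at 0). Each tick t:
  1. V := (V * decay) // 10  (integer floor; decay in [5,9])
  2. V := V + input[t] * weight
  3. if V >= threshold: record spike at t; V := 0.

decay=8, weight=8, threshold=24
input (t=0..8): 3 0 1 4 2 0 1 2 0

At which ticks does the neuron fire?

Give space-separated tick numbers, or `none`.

Answer: 0 3 7

Derivation:
t=0: input=3 -> V=0 FIRE
t=1: input=0 -> V=0
t=2: input=1 -> V=8
t=3: input=4 -> V=0 FIRE
t=4: input=2 -> V=16
t=5: input=0 -> V=12
t=6: input=1 -> V=17
t=7: input=2 -> V=0 FIRE
t=8: input=0 -> V=0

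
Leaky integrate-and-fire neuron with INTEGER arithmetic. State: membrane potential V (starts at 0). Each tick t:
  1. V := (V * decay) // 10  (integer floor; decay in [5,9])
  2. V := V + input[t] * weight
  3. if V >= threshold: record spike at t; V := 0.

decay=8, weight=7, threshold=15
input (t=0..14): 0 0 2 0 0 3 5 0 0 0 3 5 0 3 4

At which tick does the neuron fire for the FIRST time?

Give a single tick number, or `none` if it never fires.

Answer: 5

Derivation:
t=0: input=0 -> V=0
t=1: input=0 -> V=0
t=2: input=2 -> V=14
t=3: input=0 -> V=11
t=4: input=0 -> V=8
t=5: input=3 -> V=0 FIRE
t=6: input=5 -> V=0 FIRE
t=7: input=0 -> V=0
t=8: input=0 -> V=0
t=9: input=0 -> V=0
t=10: input=3 -> V=0 FIRE
t=11: input=5 -> V=0 FIRE
t=12: input=0 -> V=0
t=13: input=3 -> V=0 FIRE
t=14: input=4 -> V=0 FIRE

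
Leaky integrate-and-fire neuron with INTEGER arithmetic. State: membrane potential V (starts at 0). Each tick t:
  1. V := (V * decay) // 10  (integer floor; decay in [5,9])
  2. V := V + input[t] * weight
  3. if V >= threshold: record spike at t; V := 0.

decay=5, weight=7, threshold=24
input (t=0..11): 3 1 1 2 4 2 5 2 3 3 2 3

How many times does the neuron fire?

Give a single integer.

Answer: 4

Derivation:
t=0: input=3 -> V=21
t=1: input=1 -> V=17
t=2: input=1 -> V=15
t=3: input=2 -> V=21
t=4: input=4 -> V=0 FIRE
t=5: input=2 -> V=14
t=6: input=5 -> V=0 FIRE
t=7: input=2 -> V=14
t=8: input=3 -> V=0 FIRE
t=9: input=3 -> V=21
t=10: input=2 -> V=0 FIRE
t=11: input=3 -> V=21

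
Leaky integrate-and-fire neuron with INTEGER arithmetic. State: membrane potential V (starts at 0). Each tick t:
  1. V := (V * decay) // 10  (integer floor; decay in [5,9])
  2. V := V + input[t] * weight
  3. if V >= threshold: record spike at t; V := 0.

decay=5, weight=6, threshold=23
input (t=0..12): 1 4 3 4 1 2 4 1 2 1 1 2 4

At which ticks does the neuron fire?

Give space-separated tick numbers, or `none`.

Answer: 1 3 6 12

Derivation:
t=0: input=1 -> V=6
t=1: input=4 -> V=0 FIRE
t=2: input=3 -> V=18
t=3: input=4 -> V=0 FIRE
t=4: input=1 -> V=6
t=5: input=2 -> V=15
t=6: input=4 -> V=0 FIRE
t=7: input=1 -> V=6
t=8: input=2 -> V=15
t=9: input=1 -> V=13
t=10: input=1 -> V=12
t=11: input=2 -> V=18
t=12: input=4 -> V=0 FIRE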